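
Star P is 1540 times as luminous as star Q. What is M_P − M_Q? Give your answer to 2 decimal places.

M_P − M_Q ≈ -7.97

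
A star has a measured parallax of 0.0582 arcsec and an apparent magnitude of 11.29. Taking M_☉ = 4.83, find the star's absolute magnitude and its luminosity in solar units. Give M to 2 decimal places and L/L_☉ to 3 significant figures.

M ≈ 10.11; L/L_☉ ≈ 7.69×10^-3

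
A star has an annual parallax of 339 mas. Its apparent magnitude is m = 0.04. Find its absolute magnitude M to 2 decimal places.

p = 339 mas = 0.339″ → d = 1/p = 2.950 pc
5 log₁₀(d/10 pc) = 5 log₁₀(2.950) − 5 = -2.651
M = m − 5 log₁₀(d/10) = 0.04 + 2.651 = 2.691

M ≈ 2.69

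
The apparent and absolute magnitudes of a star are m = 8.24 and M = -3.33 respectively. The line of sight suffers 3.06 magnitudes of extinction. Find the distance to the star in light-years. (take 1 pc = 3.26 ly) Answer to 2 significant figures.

m − M = 5 log₁₀(d/10 pc) + A  ⇒  8.24 − (-3.33) − 3.06 = 5 log₁₀(d/10)
8.510 = 5 log₁₀(d/10)
log₁₀ d = (m − M − A)/5 + 1 = 2.7020
d = 10^2.7020 = 503.5 pc
= 1641 ly

d ≈ 1600 ly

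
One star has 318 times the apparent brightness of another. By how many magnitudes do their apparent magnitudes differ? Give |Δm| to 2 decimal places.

Pogson: Δm = −2.5 log₁₀(ratio) = −2.5 log₁₀(318) = −2.5 × 2.5024 = -6.256

|Δm| ≈ 6.26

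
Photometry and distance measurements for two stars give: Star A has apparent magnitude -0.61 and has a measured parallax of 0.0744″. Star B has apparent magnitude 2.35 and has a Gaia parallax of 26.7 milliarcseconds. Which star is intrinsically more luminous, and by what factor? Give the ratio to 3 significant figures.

Star A is more luminous, by a factor of 1.97.

Star A: d = 1/p = 1/0.0744″ = 13.44 pc
Star A: M = m − 5 log₁₀ d + 5 = -0.61 − 5·1.1284 + 5 = -1.252
Star B: p = 26.7 mas = 0.0267″ → d = 1/p = 37.45 pc
Star B: M = m − 5 log₁₀ d + 5 = 2.35 − 5·1.5735 + 5 = -0.517
ΔM = M_A − M_B = -1.252 − (-0.517) = -0.735; smaller M is more luminous → Star A.
L ratio = 10^(0.4 |ΔM|) = 10^0.294 = 1.967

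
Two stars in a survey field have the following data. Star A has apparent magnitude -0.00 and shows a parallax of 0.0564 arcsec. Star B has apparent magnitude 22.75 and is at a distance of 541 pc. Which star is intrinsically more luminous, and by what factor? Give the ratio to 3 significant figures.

Star A is more luminous, by a factor of 1.35×10^6.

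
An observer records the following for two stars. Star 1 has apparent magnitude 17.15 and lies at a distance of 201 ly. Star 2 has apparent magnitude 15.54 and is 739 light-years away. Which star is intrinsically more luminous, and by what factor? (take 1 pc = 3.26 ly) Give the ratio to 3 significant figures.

Star 2 is more luminous, by a factor of 59.6.

Star 1: d = 201 ly / 3.26 = 61.66 pc
Star 1: M = m − 5 log₁₀ d + 5 = 17.15 − 5·1.7900 + 5 = 13.200
Star 2: d = 739 ly / 3.26 = 226.7 pc
Star 2: M = m − 5 log₁₀ d + 5 = 15.54 − 5·2.3554 + 5 = 8.763
ΔM = M_1 − M_2 = 13.200 − (8.763) = 4.437; smaller M is more luminous → Star 2.
L ratio = 10^(0.4 |ΔM|) = 10^1.775 = 59.55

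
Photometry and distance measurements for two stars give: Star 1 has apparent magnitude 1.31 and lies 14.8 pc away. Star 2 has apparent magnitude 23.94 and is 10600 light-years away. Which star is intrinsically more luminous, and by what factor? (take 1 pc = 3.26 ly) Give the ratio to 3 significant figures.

Star 1 is more luminous, by a factor of 23400.

Star 1: M = m − 5 log₁₀ d + 5 = 1.31 − 5·1.1703 + 5 = 0.459
Star 2: d = 10600 ly / 3.26 = 3252 pc
Star 2: M = m − 5 log₁₀ d + 5 = 23.94 − 5·3.5121 + 5 = 11.380
ΔM = M_1 − M_2 = 0.459 − (11.380) = -10.921; smaller M is more luminous → Star 1.
L ratio = 10^(0.4 |ΔM|) = 10^4.368 = 23350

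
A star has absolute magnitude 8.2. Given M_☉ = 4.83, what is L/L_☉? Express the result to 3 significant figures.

L/L_☉ ≈ 0.0449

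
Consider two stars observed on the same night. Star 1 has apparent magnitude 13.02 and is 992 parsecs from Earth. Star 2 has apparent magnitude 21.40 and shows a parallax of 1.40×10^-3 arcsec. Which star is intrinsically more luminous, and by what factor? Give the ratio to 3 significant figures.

Star 1: M = m − 5 log₁₀ d + 5 = 13.02 − 5·2.9965 + 5 = 3.037
Star 2: d = 1/p = 1/1.40×10^-3″ = 714.3 pc
Star 2: M = m − 5 log₁₀ d + 5 = 21.40 − 5·2.8539 + 5 = 12.131
ΔM = M_1 − M_2 = 3.037 − (12.131) = -9.093; smaller M is more luminous → Star 1.
L ratio = 10^(0.4 |ΔM|) = 10^3.637 = 4338

Star 1 is more luminous, by a factor of 4340.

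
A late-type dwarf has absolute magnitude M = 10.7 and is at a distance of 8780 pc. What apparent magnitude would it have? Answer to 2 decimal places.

m ≈ 25.42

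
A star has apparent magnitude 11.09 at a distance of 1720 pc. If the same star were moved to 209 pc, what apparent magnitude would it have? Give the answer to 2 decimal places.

m ≈ 6.51

Flux ∝ 1/d², so Δm = 5 log₁₀(d₂/d₁) = 5 log₁₀(209/1720) = -4.577
m₂ = m₁ + Δm = 11.09 + (-4.577) = 6.513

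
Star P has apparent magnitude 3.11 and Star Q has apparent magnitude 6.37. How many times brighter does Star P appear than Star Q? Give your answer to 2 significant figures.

Magnitude difference = -3.26
Flux ratio = 10^(−0.4 Δm) = 10^(−0.4 × -3.26) = 10^1.304 = 20.14

20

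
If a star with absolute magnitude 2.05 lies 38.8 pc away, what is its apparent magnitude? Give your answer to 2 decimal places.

m ≈ 4.99

m = M + 5 log₁₀ d − 5 = 2.05 + 5·1.5888 − 5 = 4.994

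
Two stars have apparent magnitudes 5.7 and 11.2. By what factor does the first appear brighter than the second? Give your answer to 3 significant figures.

Δm = 5.7 − (11.2) = -5.5
Flux ratio = 10^(−0.4 Δm) = 10^(−0.4 × -5.5) = 10^2.200 = 158.5

158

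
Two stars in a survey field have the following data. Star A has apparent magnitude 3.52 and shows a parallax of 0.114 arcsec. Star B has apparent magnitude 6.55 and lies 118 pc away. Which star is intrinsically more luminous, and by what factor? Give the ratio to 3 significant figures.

Star B is more luminous, by a factor of 11.1.

Star A: d = 1/p = 1/0.114″ = 8.772 pc
Star A: M = m − 5 log₁₀ d + 5 = 3.52 − 5·0.9431 + 5 = 3.805
Star B: M = m − 5 log₁₀ d + 5 = 6.55 − 5·2.0719 + 5 = 1.191
ΔM = M_A − M_B = 3.805 − (1.191) = 2.614; smaller M is more luminous → Star B.
L ratio = 10^(0.4 |ΔM|) = 10^1.046 = 11.11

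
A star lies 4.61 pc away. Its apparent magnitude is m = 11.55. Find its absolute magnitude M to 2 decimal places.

M ≈ 13.23

5 log₁₀(d/10 pc) = 5 log₁₀(4.610) − 5 = -1.681
M = m − 5 log₁₀(d/10) = 11.55 + 1.681 = 13.231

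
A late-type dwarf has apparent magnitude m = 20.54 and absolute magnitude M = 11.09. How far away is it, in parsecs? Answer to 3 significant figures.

μ = m − M = 9.450
m − M = 5 log₁₀ d − 5
log₁₀ d = (m − M)/5 + 1 = 2.8900
d = 10^2.8900 = 776.2 pc

d ≈ 776 pc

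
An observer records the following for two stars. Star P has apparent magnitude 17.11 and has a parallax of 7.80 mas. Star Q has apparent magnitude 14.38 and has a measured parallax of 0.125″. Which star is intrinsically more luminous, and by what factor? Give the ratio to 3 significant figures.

Star P: p = 7.80 mas = 7.80×10^-3″ → d = 1/p = 128.2 pc
Star P: M = m − 5 log₁₀ d + 5 = 17.11 − 5·2.1079 + 5 = 11.570
Star Q: d = 1/p = 1/0.125″ = 8.000 pc
Star Q: M = m − 5 log₁₀ d + 5 = 14.38 − 5·0.9031 + 5 = 14.865
ΔM = M_P − M_Q = 11.570 − (14.865) = -3.294; smaller M is more luminous → Star P.
L ratio = 10^(0.4 |ΔM|) = 10^1.318 = 20.78

Star P is more luminous, by a factor of 20.8.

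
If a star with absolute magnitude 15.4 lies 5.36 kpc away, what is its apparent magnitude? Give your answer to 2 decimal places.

d = 5.36 kpc = 5360 pc
m = M + 5 log₁₀ d − 5 = 15.4 + 5·3.7292 − 5 = 29.046

m ≈ 29.05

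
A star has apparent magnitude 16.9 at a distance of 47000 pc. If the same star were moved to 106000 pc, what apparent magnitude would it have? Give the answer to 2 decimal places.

Flux ∝ 1/d², so Δm = 5 log₁₀(d₂/d₁) = 5 log₁₀(106000/47000) = 1.766
m₂ = m₁ + Δm = 16.9 + (1.766) = 18.666

m ≈ 18.67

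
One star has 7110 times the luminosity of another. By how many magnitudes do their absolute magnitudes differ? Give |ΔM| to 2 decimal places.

Pogson: ΔM = −2.5 log₁₀(ratio) = −2.5 log₁₀(7110) = −2.5 × 3.8519 = -9.630

|ΔM| ≈ 9.63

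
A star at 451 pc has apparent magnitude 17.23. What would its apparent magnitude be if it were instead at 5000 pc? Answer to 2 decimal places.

Flux ∝ 1/d², so Δm = 5 log₁₀(d₂/d₁) = 5 log₁₀(5000/451) = 5.224
m₂ = m₁ + Δm = 17.23 + (5.224) = 22.454

m ≈ 22.45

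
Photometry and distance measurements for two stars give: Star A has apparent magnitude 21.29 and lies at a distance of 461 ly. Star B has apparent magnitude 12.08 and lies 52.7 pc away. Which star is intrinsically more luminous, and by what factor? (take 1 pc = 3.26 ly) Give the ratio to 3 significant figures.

Star B is more luminous, by a factor of 671.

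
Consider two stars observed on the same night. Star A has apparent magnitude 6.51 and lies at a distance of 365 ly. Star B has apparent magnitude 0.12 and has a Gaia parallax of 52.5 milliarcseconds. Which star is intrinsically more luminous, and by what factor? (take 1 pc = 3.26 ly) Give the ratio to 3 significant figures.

Star B is more luminous, by a factor of 10.4.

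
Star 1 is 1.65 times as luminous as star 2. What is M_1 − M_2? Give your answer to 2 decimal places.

M_1 − M_2 ≈ -0.54

Pogson: ΔM = −2.5 log₁₀(ratio) = −2.5 log₁₀(1.65) = −2.5 × 0.2175 = -0.544
Star 1 is brighter, so it has the smaller magnitude: the difference is negative.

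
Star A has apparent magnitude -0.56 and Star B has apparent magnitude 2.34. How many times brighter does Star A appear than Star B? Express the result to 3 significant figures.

Δm = -0.56 − (2.34) = -2.90
Flux ratio = 10^(−0.4 Δm) = 10^(−0.4 × -2.90) = 10^1.160 = 14.45

14.5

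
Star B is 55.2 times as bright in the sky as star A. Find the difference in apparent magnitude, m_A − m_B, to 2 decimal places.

m_A − m_B ≈ 4.35

Pogson: Δm = −2.5 log₁₀(ratio) = −2.5 log₁₀(55.2) = −2.5 × 1.7419 = -4.355
Star B is brighter so has the smaller magnitude: m_A − m_B is positive.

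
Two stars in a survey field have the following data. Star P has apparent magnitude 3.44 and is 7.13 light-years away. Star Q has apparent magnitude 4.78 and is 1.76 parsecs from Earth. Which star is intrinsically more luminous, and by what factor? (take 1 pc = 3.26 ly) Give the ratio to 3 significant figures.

Star P is more luminous, by a factor of 5.31.

Star P: d = 7.13 ly / 3.26 = 2.187 pc
Star P: M = m − 5 log₁₀ d + 5 = 3.44 − 5·0.3399 + 5 = 6.741
Star Q: M = m − 5 log₁₀ d + 5 = 4.78 − 5·0.2455 + 5 = 8.552
ΔM = M_P − M_Q = 6.741 − (8.552) = -1.812; smaller M is more luminous → Star P.
L ratio = 10^(0.4 |ΔM|) = 10^0.725 = 5.305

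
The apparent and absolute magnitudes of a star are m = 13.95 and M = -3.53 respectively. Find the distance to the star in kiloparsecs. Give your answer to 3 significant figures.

d ≈ 31.3 kpc

μ = m − M = 17.480
m − M = 5 log₁₀ d − 5
log₁₀ d = (m − M)/5 + 1 = 4.4960
d = 10^4.4960 = 31330 pc
= 31.33 kpc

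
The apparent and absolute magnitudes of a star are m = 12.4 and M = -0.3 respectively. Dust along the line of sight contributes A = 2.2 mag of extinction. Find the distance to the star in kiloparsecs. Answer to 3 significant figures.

d ≈ 1.26 kpc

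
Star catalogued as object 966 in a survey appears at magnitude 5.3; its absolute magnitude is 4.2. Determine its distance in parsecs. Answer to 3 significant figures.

μ = m − M = 1.100
m − M = 5 log₁₀ d − 5
log₁₀ d = (m − M)/5 + 1 = 1.2200
d = 10^1.2200 = 16.60 pc

d ≈ 16.6 pc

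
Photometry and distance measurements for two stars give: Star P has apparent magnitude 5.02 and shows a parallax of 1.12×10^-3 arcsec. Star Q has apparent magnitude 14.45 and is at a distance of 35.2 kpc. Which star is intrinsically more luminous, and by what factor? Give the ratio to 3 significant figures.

Star P: d = 1/p = 1/1.12×10^-3″ = 892.9 pc
Star P: M = m − 5 log₁₀ d + 5 = 5.02 − 5·2.9508 + 5 = -4.734
Star Q: d = 35.2 kpc = 35200 pc
Star Q: M = m − 5 log₁₀ d + 5 = 14.45 − 5·4.5465 + 5 = -3.283
ΔM = M_P − M_Q = -4.734 − (-3.283) = -1.451; smaller M is more luminous → Star P.
L ratio = 10^(0.4 |ΔM|) = 10^0.580 = 3.806

Star P is more luminous, by a factor of 3.81.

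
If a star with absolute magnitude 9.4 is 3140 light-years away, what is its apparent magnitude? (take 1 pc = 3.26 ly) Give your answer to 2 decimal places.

d = 3140 ly / 3.26 = 963.2 pc
m = M + 5 log₁₀ d − 5 = 9.4 + 5·2.9837 − 5 = 19.319

m ≈ 19.32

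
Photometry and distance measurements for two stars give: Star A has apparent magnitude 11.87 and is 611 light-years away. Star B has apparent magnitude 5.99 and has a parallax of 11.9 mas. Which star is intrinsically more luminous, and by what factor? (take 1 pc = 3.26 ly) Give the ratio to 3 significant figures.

Star A: d = 611 ly / 3.26 = 187.4 pc
Star A: M = m − 5 log₁₀ d + 5 = 11.87 − 5·2.2728 + 5 = 5.506
Star B: p = 11.9 mas = 0.0119″ → d = 1/p = 84.03 pc
Star B: M = m − 5 log₁₀ d + 5 = 5.99 − 5·1.9245 + 5 = 1.368
ΔM = M_A − M_B = 5.506 − (1.368) = 4.138; smaller M is more luminous → Star B.
L ratio = 10^(0.4 |ΔM|) = 10^1.655 = 45.21

Star B is more luminous, by a factor of 45.2.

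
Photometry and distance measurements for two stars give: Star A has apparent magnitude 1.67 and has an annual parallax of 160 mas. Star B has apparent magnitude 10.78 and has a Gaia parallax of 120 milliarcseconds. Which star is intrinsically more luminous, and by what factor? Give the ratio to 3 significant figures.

Star A is more luminous, by a factor of 2480.

Star A: p = 160 mas = 0.160″ → d = 1/p = 6.250 pc
Star A: M = m − 5 log₁₀ d + 5 = 1.67 − 5·0.7959 + 5 = 2.691
Star B: p = 120 mas = 0.120″ → d = 1/p = 8.333 pc
Star B: M = m − 5 log₁₀ d + 5 = 10.78 − 5·0.9208 + 5 = 11.176
ΔM = M_A − M_B = 2.691 − (11.176) = -8.485; smaller M is more luminous → Star A.
L ratio = 10^(0.4 |ΔM|) = 10^3.394 = 2478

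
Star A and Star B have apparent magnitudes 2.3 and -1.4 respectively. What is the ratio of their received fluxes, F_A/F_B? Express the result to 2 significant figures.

F_A/F_B ≈ 0.033

Magnitude difference = 3.7
Flux ratio = 10^(−0.4 Δm) = 10^(−0.4 × 3.7) = 10^-1.480 = 0.03311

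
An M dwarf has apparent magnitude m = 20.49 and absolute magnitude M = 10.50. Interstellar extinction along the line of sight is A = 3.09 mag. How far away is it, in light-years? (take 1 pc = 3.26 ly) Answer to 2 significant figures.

m − M = 5 log₁₀(d/10 pc) + A  ⇒  20.49 − (10.50) − 3.09 = 5 log₁₀(d/10)
6.900 = 5 log₁₀(d/10)
log₁₀ d = (m − M − A)/5 + 1 = 2.3800
d = 10^2.3800 = 239.9 pc
= 782.0 ly

d ≈ 780 ly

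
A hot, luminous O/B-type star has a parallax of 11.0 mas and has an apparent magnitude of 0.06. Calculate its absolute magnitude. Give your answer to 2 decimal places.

M ≈ -4.73

p = 11.0 mas = 0.0110″ → d = 1/p = 90.91 pc
5 log₁₀(d/10 pc) = 5 log₁₀(90.91) − 5 = 4.793
M = m − 5 log₁₀(d/10) = 0.06 − 4.793 = -4.733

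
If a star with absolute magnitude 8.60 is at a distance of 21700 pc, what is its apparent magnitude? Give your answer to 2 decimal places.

m ≈ 25.28

m = M + 5 log₁₀ d − 5 = 8.60 + 5·4.3365 − 5 = 25.282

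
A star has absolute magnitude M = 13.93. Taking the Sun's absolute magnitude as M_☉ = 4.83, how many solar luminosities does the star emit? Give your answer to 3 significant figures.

L/L_☉ ≈ 2.29×10^-4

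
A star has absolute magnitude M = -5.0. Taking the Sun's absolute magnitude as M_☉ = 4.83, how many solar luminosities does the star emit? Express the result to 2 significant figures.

L/L_☉ ≈ 8600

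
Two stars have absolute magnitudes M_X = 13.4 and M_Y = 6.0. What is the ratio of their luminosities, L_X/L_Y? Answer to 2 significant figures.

L_X/L_Y ≈ 1.1×10^-3

ΔM = M_X − M_Y = 7.4
L_X/L_Y = 10^(−0.4 ΔM) = 10^-2.960 = 1.096×10^-3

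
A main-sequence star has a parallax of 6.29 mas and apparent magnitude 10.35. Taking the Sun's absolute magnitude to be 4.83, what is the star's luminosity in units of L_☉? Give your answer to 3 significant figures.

d = 1/p = 1000/6.29 mas = 159.0 pc
M = m − 5 log₁₀ d + 5 = 10.35 − 5·2.2013 + 5 = 4.343
M − M_☉ = 4.343 − 4.83 = -0.487
L/L_☉ = 10^(−0.4 × -0.487) = 1.566

L/L_☉ ≈ 1.57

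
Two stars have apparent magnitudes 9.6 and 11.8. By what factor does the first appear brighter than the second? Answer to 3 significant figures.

7.59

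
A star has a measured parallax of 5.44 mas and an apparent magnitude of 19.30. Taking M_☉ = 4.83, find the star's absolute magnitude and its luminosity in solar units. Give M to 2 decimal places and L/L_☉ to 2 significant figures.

M ≈ 12.98; L/L_☉ ≈ 5.5×10^-4

d = 1/p = 1000/5.44 mas = 183.8 pc
M = m − 5 log₁₀ d + 5 = 19.30 − 5·2.2644 + 5 = 12.978
M − M_☉ = 12.978 − 4.83 = 8.148
L/L_☉ = 10^(−0.4 × 8.148) = 5.506×10^-4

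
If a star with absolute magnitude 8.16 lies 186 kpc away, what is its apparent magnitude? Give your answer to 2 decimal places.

m ≈ 29.51

d = 186 kpc = 186000 pc
m = M + 5 log₁₀ d − 5 = 8.16 + 5·5.2695 − 5 = 29.508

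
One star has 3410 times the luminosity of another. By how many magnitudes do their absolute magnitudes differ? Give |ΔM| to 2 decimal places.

|ΔM| ≈ 8.83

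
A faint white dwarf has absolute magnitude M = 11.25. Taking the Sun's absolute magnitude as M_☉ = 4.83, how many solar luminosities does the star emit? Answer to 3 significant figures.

M − M_☉ = 11.25 − 4.83 = 6.420
L/L_☉ = 10^(−0.4 (M − M_☉)) = 10^-2.568 = 2.704×10^-3

L/L_☉ ≈ 2.70×10^-3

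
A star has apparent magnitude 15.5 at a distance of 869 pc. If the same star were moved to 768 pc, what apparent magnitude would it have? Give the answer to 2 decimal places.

m ≈ 15.23

Flux ∝ 1/d², so Δm = 5 log₁₀(d₂/d₁) = 5 log₁₀(768/869) = -0.268
m₂ = m₁ + Δm = 15.5 + (-0.268) = 15.232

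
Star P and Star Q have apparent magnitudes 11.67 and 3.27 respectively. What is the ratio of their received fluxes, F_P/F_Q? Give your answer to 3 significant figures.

F_P/F_Q ≈ 4.37×10^-4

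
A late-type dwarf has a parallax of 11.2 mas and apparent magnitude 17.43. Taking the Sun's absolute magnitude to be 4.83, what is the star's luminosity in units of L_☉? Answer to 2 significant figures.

d = 1/p = 1000/11.2 mas = 89.29 pc
M = m − 5 log₁₀ d + 5 = 17.43 − 5·1.9508 + 5 = 12.676
M − M_☉ = 12.676 − 4.83 = 7.846
L/L_☉ = 10^(−0.4 × 7.846) = 7.270×10^-4

L/L_☉ ≈ 7.3×10^-4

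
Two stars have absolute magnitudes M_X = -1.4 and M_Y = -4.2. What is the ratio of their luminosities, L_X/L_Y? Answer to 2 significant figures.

ΔM = M_X − M_Y = 2.8
L_X/L_Y = 10^(−0.4 ΔM) = 10^-1.120 = 0.07586

L_X/L_Y ≈ 0.076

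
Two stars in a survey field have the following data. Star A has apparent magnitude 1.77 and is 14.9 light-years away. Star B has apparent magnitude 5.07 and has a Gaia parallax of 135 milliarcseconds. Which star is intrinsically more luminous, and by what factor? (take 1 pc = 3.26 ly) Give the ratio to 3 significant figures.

Star A: d = 14.9 ly / 3.26 = 4.571 pc
Star A: M = m − 5 log₁₀ d + 5 = 1.77 − 5·0.6600 + 5 = 3.470
Star B: p = 135 mas = 0.135″ → d = 1/p = 7.407 pc
Star B: M = m − 5 log₁₀ d + 5 = 5.07 − 5·0.8697 + 5 = 5.722
ΔM = M_A − M_B = 3.470 − (5.722) = -2.252; smaller M is more luminous → Star A.
L ratio = 10^(0.4 |ΔM|) = 10^0.901 = 7.954

Star A is more luminous, by a factor of 7.95.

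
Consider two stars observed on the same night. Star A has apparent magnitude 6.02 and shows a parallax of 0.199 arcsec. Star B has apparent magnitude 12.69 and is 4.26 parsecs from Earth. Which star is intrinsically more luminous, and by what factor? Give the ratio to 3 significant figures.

Star A: d = 1/p = 1/0.199″ = 5.025 pc
Star A: M = m − 5 log₁₀ d + 5 = 6.02 − 5·0.7011 + 5 = 7.514
Star B: M = m − 5 log₁₀ d + 5 = 12.69 − 5·0.6294 + 5 = 14.543
ΔM = M_A − M_B = 7.514 − (14.543) = -7.029; smaller M is more luminous → Star A.
L ratio = 10^(0.4 |ΔM|) = 10^2.811 = 647.9

Star A is more luminous, by a factor of 648.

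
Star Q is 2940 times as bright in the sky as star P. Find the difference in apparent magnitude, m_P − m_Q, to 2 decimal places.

m_P − m_Q ≈ 8.67

Pogson: Δm = −2.5 log₁₀(ratio) = −2.5 log₁₀(2940) = −2.5 × 3.4683 = -8.671
Star Q is brighter so has the smaller magnitude: m_P − m_Q is positive.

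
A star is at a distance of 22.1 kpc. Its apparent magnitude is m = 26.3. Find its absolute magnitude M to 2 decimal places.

d = 22.1 kpc = 22100 pc
5 log₁₀(d/10 pc) = 5 log₁₀(22100) − 5 = 16.722
M = m − 5 log₁₀(d/10) = 26.3 − 16.722 = 9.578

M ≈ 9.58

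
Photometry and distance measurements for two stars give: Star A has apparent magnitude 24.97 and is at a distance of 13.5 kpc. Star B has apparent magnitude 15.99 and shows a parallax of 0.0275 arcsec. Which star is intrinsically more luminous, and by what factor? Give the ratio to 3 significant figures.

Star A: d = 13.5 kpc = 13500 pc
Star A: M = m − 5 log₁₀ d + 5 = 24.97 − 5·4.1303 + 5 = 9.318
Star B: d = 1/p = 1/0.0275″ = 36.36 pc
Star B: M = m − 5 log₁₀ d + 5 = 15.99 − 5·1.5607 + 5 = 13.187
ΔM = M_A − M_B = 9.318 − (13.187) = -3.868; smaller M is more luminous → Star A.
L ratio = 10^(0.4 |ΔM|) = 10^1.547 = 35.26

Star A is more luminous, by a factor of 35.3.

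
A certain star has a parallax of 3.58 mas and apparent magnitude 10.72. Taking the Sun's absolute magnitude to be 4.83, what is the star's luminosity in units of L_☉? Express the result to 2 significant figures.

L/L_☉ ≈ 3.4

d = 1/p = 1000/3.58 mas = 279.3 pc
M = m − 5 log₁₀ d + 5 = 10.72 − 5·2.4461 + 5 = 3.489
M − M_☉ = 3.489 − 4.83 = -1.341
L/L_☉ = 10^(−0.4 × -1.341) = 3.437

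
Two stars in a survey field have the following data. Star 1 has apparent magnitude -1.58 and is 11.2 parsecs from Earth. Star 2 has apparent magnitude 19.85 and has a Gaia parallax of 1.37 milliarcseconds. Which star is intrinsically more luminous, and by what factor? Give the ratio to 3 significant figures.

Star 1: M = m − 5 log₁₀ d + 5 = -1.58 − 5·1.0492 + 5 = -1.826
Star 2: p = 1.37 mas = 1.37×10^-3″ → d = 1/p = 729.9 pc
Star 2: M = m − 5 log₁₀ d + 5 = 19.85 − 5·2.8633 + 5 = 10.534
ΔM = M_1 − M_2 = -1.826 − (10.534) = -12.360; smaller M is more luminous → Star 1.
L ratio = 10^(0.4 |ΔM|) = 10^4.944 = 87880

Star 1 is more luminous, by a factor of 87900.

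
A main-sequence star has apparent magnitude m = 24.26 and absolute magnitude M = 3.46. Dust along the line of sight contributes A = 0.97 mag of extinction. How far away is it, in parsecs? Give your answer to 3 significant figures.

d ≈ 92500 pc

m − M = 5 log₁₀(d/10 pc) + A  ⇒  24.26 − (3.46) − 0.97 = 5 log₁₀(d/10)
19.830 = 5 log₁₀(d/10)
log₁₀ d = (m − M − A)/5 + 1 = 4.9660
d = 10^4.9660 = 92470 pc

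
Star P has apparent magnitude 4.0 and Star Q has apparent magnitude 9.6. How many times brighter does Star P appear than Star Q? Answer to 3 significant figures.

174

Magnitude difference = -5.6
Flux ratio = 10^(−0.4 Δm) = 10^(−0.4 × -5.6) = 10^2.240 = 173.8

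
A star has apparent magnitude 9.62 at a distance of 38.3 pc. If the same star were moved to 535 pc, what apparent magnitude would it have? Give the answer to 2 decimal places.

m ≈ 15.35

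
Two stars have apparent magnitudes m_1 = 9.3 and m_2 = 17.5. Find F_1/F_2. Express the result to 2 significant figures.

F_1/F_2 ≈ 1900

Magnitude difference = -8.2
Flux ratio = 10^(−0.4 Δm) = 10^(−0.4 × -8.2) = 10^3.280 = 1905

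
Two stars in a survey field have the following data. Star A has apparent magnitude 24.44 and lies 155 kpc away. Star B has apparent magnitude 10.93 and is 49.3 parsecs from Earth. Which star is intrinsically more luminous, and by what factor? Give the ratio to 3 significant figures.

Star A: d = 155 kpc = 155000 pc
Star A: M = m − 5 log₁₀ d + 5 = 24.44 − 5·5.1903 + 5 = 3.488
Star B: M = m − 5 log₁₀ d + 5 = 10.93 − 5·1.6928 + 5 = 7.466
ΔM = M_A − M_B = 3.488 − (7.466) = -3.977; smaller M is more luminous → Star A.
L ratio = 10^(0.4 |ΔM|) = 10^1.591 = 38.99

Star A is more luminous, by a factor of 39.0.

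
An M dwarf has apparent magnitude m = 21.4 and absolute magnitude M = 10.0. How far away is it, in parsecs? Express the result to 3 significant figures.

d ≈ 1910 pc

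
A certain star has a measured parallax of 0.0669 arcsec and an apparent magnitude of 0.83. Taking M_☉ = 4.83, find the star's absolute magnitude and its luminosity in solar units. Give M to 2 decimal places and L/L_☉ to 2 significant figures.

M ≈ -0.04; L/L_☉ ≈ 89

d = 1/p = 1/0.0669″ = 14.95 pc
M = m − 5 log₁₀ d + 5 = 0.83 − 5·1.1746 + 5 = -0.043
M − M_☉ = -0.043 − 4.83 = -4.873
L/L_☉ = 10^(−0.4 × -4.873) = 88.95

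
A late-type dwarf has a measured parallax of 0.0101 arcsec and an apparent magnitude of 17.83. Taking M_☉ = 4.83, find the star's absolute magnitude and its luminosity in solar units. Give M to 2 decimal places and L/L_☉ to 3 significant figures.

M ≈ 12.85; L/L_☉ ≈ 6.19×10^-4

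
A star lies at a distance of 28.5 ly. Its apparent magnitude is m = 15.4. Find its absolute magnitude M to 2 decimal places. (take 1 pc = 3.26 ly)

d = 28.5 ly / 3.26 = 8.742 pc
5 log₁₀(d/10 pc) = 5 log₁₀(8.742) − 5 = -0.292
M = m − 5 log₁₀(d/10) = 15.4 + 0.292 = 15.692

M ≈ 15.69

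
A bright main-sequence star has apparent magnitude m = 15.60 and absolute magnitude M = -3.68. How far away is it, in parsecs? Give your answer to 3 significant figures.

d ≈ 71800 pc

μ = m − M = 19.280
m − M = 5 log₁₀ d − 5
log₁₀ d = (m − M)/5 + 1 = 4.8560
d = 10^4.8560 = 71780 pc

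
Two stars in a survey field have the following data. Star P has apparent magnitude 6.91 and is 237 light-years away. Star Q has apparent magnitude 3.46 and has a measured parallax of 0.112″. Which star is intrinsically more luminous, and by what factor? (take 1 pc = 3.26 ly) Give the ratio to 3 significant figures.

Star P: d = 237 ly / 3.26 = 72.70 pc
Star P: M = m − 5 log₁₀ d + 5 = 6.91 − 5·1.8615 + 5 = 2.602
Star Q: d = 1/p = 1/0.112″ = 8.929 pc
Star Q: M = m − 5 log₁₀ d + 5 = 3.46 − 5·0.9508 + 5 = 3.706
ΔM = M_P − M_Q = 2.602 − (3.706) = -1.104; smaller M is more luminous → Star P.
L ratio = 10^(0.4 |ΔM|) = 10^0.441 = 2.764

Star P is more luminous, by a factor of 2.76.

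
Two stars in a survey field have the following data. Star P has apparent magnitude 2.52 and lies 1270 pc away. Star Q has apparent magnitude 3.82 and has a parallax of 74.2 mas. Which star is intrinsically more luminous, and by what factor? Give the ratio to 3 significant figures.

Star P: M = m − 5 log₁₀ d + 5 = 2.52 − 5·3.1038 + 5 = -7.999
Star Q: p = 74.2 mas = 0.0742″ → d = 1/p = 13.48 pc
Star Q: M = m − 5 log₁₀ d + 5 = 3.82 − 5·1.1296 + 5 = 3.172
ΔM = M_P − M_Q = -7.999 − (3.172) = -11.171; smaller M is more luminous → Star P.
L ratio = 10^(0.4 |ΔM|) = 10^4.468 = 29400

Star P is more luminous, by a factor of 29400.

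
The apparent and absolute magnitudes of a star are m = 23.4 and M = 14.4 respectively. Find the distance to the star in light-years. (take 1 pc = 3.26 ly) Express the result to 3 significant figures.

d ≈ 2060 ly

μ = m − M = 9.000
m − M = 5 log₁₀ d − 5
log₁₀ d = (m − M)/5 + 1 = 2.8000
d = 10^2.8000 = 631.0 pc
= 2057 ly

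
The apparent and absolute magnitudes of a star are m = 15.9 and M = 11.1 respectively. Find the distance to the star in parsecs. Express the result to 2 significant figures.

Distance modulus: m − M = 15.9 − (11.1) = 4.800
m − M = 5 log₁₀ d − 5
log₁₀ d = (m − M)/5 + 1 = 1.9600
d = 10^1.9600 = 91.20 pc

d ≈ 91 pc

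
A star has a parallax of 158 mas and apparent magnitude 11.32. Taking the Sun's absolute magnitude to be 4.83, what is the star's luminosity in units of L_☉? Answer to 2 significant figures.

d = 1/p = 1000/158 mas = 6.329 pc
M = m − 5 log₁₀ d + 5 = 11.32 − 5·0.8013 + 5 = 12.313
M − M_☉ = 12.313 − 4.83 = 7.483
L/L_☉ = 10^(−0.4 × 7.483) = 1.016×10^-3

L/L_☉ ≈ 1.0×10^-3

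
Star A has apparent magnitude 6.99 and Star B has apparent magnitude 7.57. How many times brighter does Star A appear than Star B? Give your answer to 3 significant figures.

1.71

Magnitude difference = -0.58
Flux ratio = 10^(−0.4 Δm) = 10^(−0.4 × -0.58) = 10^0.232 = 1.706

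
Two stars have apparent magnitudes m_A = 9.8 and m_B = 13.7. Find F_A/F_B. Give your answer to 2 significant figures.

F_A/F_B ≈ 36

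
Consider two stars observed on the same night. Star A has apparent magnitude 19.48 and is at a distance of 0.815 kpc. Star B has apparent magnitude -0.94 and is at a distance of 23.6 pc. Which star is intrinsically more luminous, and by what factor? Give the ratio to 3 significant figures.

Star A: d = 0.815 kpc = 815.0 pc
Star A: M = m − 5 log₁₀ d + 5 = 19.48 − 5·2.9112 + 5 = 9.924
Star B: M = m − 5 log₁₀ d + 5 = -0.94 − 5·1.3729 + 5 = -2.805
ΔM = M_A − M_B = 9.924 − (-2.805) = 12.729; smaller M is more luminous → Star B.
L ratio = 10^(0.4 |ΔM|) = 10^5.092 = 123500

Star B is more luminous, by a factor of 123000.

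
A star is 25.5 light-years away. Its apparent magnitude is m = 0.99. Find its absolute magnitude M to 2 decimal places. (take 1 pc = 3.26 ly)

M ≈ 1.52

d = 25.5 ly / 3.26 = 7.822 pc
5 log₁₀(d/10 pc) = 5 log₁₀(7.822) − 5 = -0.533
M = m − 5 log₁₀(d/10) = 0.99 + 0.533 = 1.523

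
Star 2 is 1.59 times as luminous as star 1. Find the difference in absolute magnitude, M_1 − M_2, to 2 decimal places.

M_1 − M_2 ≈ 0.50

Pogson: ΔM = −2.5 log₁₀(ratio) = −2.5 log₁₀(1.59) = −2.5 × 0.2014 = -0.503
Star 2 is brighter so has the smaller magnitude: M_1 − M_2 is positive.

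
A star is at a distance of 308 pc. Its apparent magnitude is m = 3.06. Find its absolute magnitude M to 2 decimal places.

5 log₁₀(d/10 pc) = 5 log₁₀(308.0) − 5 = 7.443
M = m − 5 log₁₀(d/10) = 3.06 − 7.443 = -4.383

M ≈ -4.38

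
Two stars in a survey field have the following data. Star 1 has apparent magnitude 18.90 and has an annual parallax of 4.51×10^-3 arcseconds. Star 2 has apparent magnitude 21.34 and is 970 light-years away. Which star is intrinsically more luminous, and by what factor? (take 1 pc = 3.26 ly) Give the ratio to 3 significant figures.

Star 1: d = 1/p = 1/4.51×10^-3″ = 221.7 pc
Star 1: M = m − 5 log₁₀ d + 5 = 18.90 − 5·2.3458 + 5 = 12.171
Star 2: d = 970 ly / 3.26 = 297.5 pc
Star 2: M = m − 5 log₁₀ d + 5 = 21.34 − 5·2.4736 + 5 = 13.972
ΔM = M_1 − M_2 = 12.171 − (13.972) = -1.801; smaller M is more luminous → Star 1.
L ratio = 10^(0.4 |ΔM|) = 10^0.721 = 5.255

Star 1 is more luminous, by a factor of 5.25.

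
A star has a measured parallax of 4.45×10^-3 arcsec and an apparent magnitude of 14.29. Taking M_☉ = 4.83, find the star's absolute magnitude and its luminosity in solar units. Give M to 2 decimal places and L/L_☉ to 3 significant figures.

M ≈ 7.53; L/L_☉ ≈ 0.0830

d = 1/p = 1/4.45×10^-3″ = 224.7 pc
M = m − 5 log₁₀ d + 5 = 14.29 − 5·2.3516 + 5 = 7.532
M − M_☉ = 7.532 − 4.83 = 2.702
L/L_☉ = 10^(−0.4 × 2.702) = 0.08304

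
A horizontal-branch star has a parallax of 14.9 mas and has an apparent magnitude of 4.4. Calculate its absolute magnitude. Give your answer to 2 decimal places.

M ≈ 0.27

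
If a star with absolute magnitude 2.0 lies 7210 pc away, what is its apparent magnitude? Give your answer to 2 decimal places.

m = M + 5 log₁₀ d − 5 = 2.0 + 5·3.8579 − 5 = 16.290

m ≈ 16.29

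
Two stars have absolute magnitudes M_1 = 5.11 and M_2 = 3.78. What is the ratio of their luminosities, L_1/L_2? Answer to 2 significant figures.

ΔM = M_1 − M_2 = 1.33
L_1/L_2 = 10^(−0.4 ΔM) = 10^-0.532 = 0.2938

L_1/L_2 ≈ 0.29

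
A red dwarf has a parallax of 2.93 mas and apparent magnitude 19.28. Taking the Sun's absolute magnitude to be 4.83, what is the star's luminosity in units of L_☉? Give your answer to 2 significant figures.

L/L_☉ ≈ 1.9×10^-3

d = 1/p = 1000/2.93 mas = 341.3 pc
M = m − 5 log₁₀ d + 5 = 19.28 − 5·2.5331 + 5 = 11.614
M − M_☉ = 11.614 − 4.83 = 6.784
L/L_☉ = 10^(−0.4 × 6.784) = 1.933×10^-3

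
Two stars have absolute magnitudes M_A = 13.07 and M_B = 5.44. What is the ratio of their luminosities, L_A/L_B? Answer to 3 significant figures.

ΔM = M_A − M_B = 7.63
L_A/L_B = 10^(−0.4 ΔM) = 10^-3.052 = 8.872×10^-4

L_A/L_B ≈ 8.87×10^-4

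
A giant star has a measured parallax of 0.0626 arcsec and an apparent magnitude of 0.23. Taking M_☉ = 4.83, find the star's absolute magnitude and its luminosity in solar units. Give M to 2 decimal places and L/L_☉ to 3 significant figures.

M ≈ -0.79; L/L_☉ ≈ 177

d = 1/p = 1/0.0626″ = 15.97 pc
M = m − 5 log₁₀ d + 5 = 0.23 − 5·1.2034 + 5 = -0.787
M − M_☉ = -0.787 − 4.83 = -5.617
L/L_☉ = 10^(−0.4 × -5.617) = 176.5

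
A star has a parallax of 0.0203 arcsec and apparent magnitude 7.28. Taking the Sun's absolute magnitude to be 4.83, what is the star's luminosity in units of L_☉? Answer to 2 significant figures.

L/L_☉ ≈ 2.5

d = 1/p = 1/0.0203″ = 49.26 pc
M = m − 5 log₁₀ d + 5 = 7.28 − 5·1.6925 + 5 = 3.817
M − M_☉ = 3.817 − 4.83 = -1.013
L/L_☉ = 10^(−0.4 × -1.013) = 2.541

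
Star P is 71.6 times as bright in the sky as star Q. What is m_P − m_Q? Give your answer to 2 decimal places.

Pogson: Δm = −2.5 log₁₀(ratio) = −2.5 log₁₀(71.6) = −2.5 × 1.8549 = -4.637
Star P is brighter, so it has the smaller magnitude: the difference is negative.

m_P − m_Q ≈ -4.64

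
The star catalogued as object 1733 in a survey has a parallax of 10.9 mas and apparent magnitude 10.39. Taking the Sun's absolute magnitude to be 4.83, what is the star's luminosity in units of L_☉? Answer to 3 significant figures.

d = 1/p = 1000/10.9 mas = 91.74 pc
M = m − 5 log₁₀ d + 5 = 10.39 − 5·1.9626 + 5 = 5.577
M − M_☉ = 5.577 − 4.83 = 0.747
L/L_☉ = 10^(−0.4 × 0.747) = 0.5025

L/L_☉ ≈ 0.503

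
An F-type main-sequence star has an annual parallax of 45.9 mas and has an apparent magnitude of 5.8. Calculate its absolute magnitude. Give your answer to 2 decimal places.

p = 45.9 mas = 0.0459″ → d = 1/p = 21.79 pc
5 log₁₀(d/10 pc) = 5 log₁₀(21.79) − 5 = 1.691
M = m − 5 log₁₀(d/10) = 5.8 − 1.691 = 4.109

M ≈ 4.11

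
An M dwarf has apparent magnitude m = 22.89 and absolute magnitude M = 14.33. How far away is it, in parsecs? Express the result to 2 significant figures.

d ≈ 520 pc

Distance modulus: m − M = 22.89 − (14.33) = 8.560
m − M = 5 log₁₀ d − 5
log₁₀ d = (m − M)/5 + 1 = 2.7120
d = 10^2.7120 = 515.2 pc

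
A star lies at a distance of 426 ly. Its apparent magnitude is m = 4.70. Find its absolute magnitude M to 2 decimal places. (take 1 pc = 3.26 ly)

M ≈ -0.88

d = 426 ly / 3.26 = 130.7 pc
5 log₁₀(d/10 pc) = 5 log₁₀(130.7) − 5 = 5.581
M = m − 5 log₁₀(d/10) = 4.70 − 5.581 = -0.881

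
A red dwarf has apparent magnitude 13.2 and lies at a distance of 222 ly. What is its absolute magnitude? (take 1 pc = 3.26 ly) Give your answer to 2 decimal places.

M ≈ 9.03

d = 222 ly / 3.26 = 68.10 pc
5 log₁₀(d/10 pc) = 5 log₁₀(68.10) − 5 = 4.166
M = m − 5 log₁₀(d/10) = 13.2 − 4.166 = 9.034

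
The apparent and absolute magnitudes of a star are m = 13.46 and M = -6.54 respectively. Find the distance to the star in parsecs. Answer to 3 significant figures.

d ≈ 100000 pc

μ = m − M = 20.000
m − M = 5 log₁₀ d − 5
log₁₀ d = (m − M)/5 + 1 = 5.0000
d = 10^5.0000 = 100000 pc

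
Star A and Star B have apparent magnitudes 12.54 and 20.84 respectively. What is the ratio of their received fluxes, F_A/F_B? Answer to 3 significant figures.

F_A/F_B ≈ 2090

Magnitude difference = -8.30
Flux ratio = 10^(−0.4 Δm) = 10^(−0.4 × -8.30) = 10^3.320 = 2089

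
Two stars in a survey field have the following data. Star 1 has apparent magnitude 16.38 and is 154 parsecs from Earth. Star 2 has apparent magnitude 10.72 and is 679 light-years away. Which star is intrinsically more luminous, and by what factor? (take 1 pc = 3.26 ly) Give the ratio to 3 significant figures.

Star 1: M = m − 5 log₁₀ d + 5 = 16.38 − 5·2.1875 + 5 = 10.442
Star 2: d = 679 ly / 3.26 = 208.3 pc
Star 2: M = m − 5 log₁₀ d + 5 = 10.72 − 5·2.3187 + 5 = 4.127
ΔM = M_1 − M_2 = 10.442 − (4.127) = 6.316; smaller M is more luminous → Star 2.
L ratio = 10^(0.4 |ΔM|) = 10^2.526 = 335.9

Star 2 is more luminous, by a factor of 336.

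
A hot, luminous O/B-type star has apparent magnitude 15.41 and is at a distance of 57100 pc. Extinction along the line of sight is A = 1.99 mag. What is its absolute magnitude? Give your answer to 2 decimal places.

M ≈ -5.36

5 log₁₀(d/10 pc) = 5 log₁₀(57100) − 5 = 18.783
M = m − 5 log₁₀(d/10) − A = 15.41 − 18.783 − 1.99 = -5.363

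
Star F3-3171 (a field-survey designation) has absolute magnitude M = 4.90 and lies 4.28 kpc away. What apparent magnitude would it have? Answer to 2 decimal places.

m ≈ 18.06

d = 4.28 kpc = 4280 pc
m = M + 5 log₁₀ d − 5 = 4.90 + 5·3.6314 − 5 = 18.057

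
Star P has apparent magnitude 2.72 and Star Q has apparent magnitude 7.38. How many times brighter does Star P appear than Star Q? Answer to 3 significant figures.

73.1

Magnitude difference = -4.66
Flux ratio = 10^(−0.4 Δm) = 10^(−0.4 × -4.66) = 10^1.864 = 73.11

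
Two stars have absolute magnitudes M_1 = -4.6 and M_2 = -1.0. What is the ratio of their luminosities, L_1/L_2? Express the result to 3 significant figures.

L_1/L_2 ≈ 27.5

ΔM = M_1 − M_2 = -3.6
L_1/L_2 = 10^(−0.4 ΔM) = 10^1.440 = 27.54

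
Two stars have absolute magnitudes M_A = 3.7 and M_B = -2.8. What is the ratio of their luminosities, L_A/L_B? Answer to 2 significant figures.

ΔM = M_A − M_B = 6.5
L_A/L_B = 10^(−0.4 ΔM) = 10^-2.600 = 2.512×10^-3

L_A/L_B ≈ 2.5×10^-3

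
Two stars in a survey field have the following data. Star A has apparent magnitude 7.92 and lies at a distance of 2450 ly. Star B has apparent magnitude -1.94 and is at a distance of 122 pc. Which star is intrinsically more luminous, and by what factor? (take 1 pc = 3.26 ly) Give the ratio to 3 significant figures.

Star B is more luminous, by a factor of 232.

Star A: d = 2450 ly / 3.26 = 751.5 pc
Star A: M = m − 5 log₁₀ d + 5 = 7.92 − 5·2.8759 + 5 = -1.460
Star B: M = m − 5 log₁₀ d + 5 = -1.94 − 5·2.0864 + 5 = -7.372
ΔM = M_A − M_B = -1.460 − (-7.372) = 5.912; smaller M is more luminous → Star B.
L ratio = 10^(0.4 |ΔM|) = 10^2.365 = 231.6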